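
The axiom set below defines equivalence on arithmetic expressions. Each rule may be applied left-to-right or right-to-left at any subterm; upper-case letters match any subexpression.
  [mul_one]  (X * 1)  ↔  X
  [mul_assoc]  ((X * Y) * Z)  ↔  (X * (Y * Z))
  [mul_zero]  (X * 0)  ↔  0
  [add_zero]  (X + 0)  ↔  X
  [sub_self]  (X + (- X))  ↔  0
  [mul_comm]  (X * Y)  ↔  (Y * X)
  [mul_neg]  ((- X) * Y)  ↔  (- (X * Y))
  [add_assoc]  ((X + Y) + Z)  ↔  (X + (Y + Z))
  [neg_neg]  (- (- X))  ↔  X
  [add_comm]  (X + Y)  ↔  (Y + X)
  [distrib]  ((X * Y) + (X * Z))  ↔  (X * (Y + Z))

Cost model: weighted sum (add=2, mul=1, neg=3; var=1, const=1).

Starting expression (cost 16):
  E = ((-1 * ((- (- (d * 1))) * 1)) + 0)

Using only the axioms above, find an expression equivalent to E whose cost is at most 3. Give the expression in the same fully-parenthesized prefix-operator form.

(-1 * d)   [cost 3]

1. [add_zero →] ((-1 * ((- (- (d * 1))) * 1)) + 0)  →  (-1 * ((- (- (d * 1))) * 1))
2. [mul_one →] ((- (- (d * 1))) * 1)  →  (- (- (d * 1)));  E = (-1 * (- (- (d * 1))))
3. [mul_one →] (d * 1)  →  d;  E = (-1 * (- (- d)))
4. [neg_neg →] (- (- d))  →  d;  cost 3 ≤ 3, done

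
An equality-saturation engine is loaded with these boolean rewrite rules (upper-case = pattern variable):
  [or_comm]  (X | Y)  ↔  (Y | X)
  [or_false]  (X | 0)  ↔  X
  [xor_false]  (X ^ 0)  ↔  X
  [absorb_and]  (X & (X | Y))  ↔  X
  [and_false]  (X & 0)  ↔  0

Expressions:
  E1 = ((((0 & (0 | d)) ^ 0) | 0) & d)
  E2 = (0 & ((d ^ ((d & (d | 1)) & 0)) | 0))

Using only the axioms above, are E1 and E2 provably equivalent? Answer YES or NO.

YES

1. [absorb_and →] (0 & (0 | d))  →  0;  E1 = (((0 ^ 0) | 0) & d)
2. [or_false →] ((0 ^ 0) | 0)  →  (0 ^ 0);  E1 = ((0 ^ 0) & d)
3. [xor_false →] (0 ^ 0)  →  0;  E1 = (0 & d)
4. [xor_false ←] d  →  (d ^ 0);  E1 = (0 & (d ^ 0))
5. [and_false ←] 0  →  (d & 0);  E1 = (0 & (d ^ (d & 0)))
6. [or_false ←] (d ^ (d & 0))  →  ((d ^ (d & 0)) | 0);  E1 = (0 & ((d ^ (d & 0)) | 0))
7. [absorb_and ←] d  →  (d & (d | 1));  this is E2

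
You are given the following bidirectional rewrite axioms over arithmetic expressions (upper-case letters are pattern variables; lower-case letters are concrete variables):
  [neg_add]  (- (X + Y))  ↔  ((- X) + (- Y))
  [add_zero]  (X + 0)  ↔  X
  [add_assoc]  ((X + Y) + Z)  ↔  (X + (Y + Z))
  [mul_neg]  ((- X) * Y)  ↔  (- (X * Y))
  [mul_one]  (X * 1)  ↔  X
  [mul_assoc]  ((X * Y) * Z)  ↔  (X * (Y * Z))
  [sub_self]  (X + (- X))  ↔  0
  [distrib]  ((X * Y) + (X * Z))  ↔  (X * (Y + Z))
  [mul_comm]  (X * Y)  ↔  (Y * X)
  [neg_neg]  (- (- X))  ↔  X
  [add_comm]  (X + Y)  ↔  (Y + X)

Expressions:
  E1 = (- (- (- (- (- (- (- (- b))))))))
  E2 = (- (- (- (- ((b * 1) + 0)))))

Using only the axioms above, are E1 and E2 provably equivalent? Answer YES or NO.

(1) (- (- (- (- (- (- (- b)))))))  =[neg_neg →]=  (- (- (- (- (- b)))))    ⊢ (- (- (- (- (- (- b))))))
(2) (- (- (- (- (- (- b))))))  =[neg_neg →]=  (- (- (- (- b))))
(3) b  =[add_zero ←]=  (b + 0)    ⊢ (- (- (- (- (b + 0)))))
(4) b  =[mul_one ←]=  (b * 1)    ⊢ E2

YES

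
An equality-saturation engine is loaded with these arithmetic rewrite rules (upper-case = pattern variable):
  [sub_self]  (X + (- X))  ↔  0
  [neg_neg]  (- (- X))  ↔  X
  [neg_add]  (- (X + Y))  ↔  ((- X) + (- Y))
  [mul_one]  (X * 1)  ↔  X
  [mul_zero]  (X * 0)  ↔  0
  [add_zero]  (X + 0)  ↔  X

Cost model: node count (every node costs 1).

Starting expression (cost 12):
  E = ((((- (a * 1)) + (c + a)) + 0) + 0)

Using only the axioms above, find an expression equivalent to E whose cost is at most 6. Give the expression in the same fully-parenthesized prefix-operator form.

1. [add_zero →] (((- (a * 1)) + (c + a)) + 0)  →  ((- (a * 1)) + (c + a));  E = (((- (a * 1)) + (c + a)) + 0)
2. [mul_one →] (a * 1)  →  a;  E = (((- a) + (c + a)) + 0)
3. [add_zero →] (((- a) + (c + a)) + 0)  →  ((- a) + (c + a));  cost 6 ≤ 6, done

((- a) + (c + a))   [cost 6]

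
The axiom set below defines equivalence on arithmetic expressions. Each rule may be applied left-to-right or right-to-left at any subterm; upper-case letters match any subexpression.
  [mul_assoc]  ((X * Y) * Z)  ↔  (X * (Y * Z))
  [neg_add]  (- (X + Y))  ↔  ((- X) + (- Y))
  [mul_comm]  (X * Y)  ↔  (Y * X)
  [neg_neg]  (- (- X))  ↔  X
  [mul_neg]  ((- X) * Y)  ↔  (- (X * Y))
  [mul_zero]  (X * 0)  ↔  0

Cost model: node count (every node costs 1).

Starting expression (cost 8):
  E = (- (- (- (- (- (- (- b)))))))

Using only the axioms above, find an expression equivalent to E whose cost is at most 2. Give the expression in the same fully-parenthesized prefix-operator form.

1. [neg_neg →] (- (- (- (- (- (- (- b)))))))  →  (- (- (- (- (- b)))))
2. [neg_neg →] (- (- b))  →  b;  E = (- (- (- b)))
3. [neg_neg →] (- (- (- b)))  →  (- b);  cost 2 ≤ 2, done

(- b)   [cost 2]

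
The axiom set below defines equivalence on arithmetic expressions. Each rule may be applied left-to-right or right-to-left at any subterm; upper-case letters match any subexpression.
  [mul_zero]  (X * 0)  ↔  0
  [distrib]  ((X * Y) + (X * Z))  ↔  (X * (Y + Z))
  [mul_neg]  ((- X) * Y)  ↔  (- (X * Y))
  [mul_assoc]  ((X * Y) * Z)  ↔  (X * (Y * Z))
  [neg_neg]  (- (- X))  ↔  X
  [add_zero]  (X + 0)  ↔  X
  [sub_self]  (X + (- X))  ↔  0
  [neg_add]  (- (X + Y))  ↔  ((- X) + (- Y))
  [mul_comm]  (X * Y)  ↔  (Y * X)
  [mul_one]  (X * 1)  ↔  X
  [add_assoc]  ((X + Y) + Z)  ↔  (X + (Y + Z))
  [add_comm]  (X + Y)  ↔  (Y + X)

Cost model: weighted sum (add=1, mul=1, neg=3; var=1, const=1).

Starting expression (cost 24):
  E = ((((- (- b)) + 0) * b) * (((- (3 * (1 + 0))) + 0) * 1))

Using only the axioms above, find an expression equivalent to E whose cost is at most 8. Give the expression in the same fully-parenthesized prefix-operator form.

((- 3) * (b * b))   [cost 8]

(1) (((- (3 * (1 + 0))) + 0) * 1)  =[mul_one →]=  ((- (3 * (1 + 0))) + 0)    ⊢ ((((- (- b)) + 0) * b) * ((- (3 * (1 + 0))) + 0))
(2) (- (- b))  =[neg_neg →]=  b    ⊢ (((b + 0) * b) * ((- (3 * (1 + 0))) + 0))
(3) (1 + 0)  =[add_zero →]=  1    ⊢ (((b + 0) * b) * ((- (3 * 1)) + 0))
(4) (((b + 0) * b) * ((- (3 * 1)) + 0))  =[mul_comm →]=  (((- (3 * 1)) + 0) * ((b + 0) * b))
(5) (3 * 1)  =[mul_one →]=  3    ⊢ (((- 3) + 0) * ((b + 0) * b))
(6) ((- 3) + 0)  =[add_zero →]=  (- 3)    ⊢ ((- 3) * ((b + 0) * b))
(7) (b + 0)  =[add_zero →]=  b    ⊢ cost 8, within 8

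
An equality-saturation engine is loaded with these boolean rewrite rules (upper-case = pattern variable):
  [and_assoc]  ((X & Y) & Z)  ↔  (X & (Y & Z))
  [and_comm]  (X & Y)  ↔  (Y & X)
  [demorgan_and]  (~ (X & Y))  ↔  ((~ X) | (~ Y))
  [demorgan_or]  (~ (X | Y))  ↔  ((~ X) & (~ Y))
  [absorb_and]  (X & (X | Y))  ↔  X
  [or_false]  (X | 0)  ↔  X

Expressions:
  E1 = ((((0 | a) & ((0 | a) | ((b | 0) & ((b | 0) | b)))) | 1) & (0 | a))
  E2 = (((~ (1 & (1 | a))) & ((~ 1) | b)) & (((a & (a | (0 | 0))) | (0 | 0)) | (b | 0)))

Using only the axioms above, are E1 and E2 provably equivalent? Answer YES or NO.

All listed rules preserve value, hence provable equivalence implies equal values everywhere; look for a separating assignment.
a=1, b=0 gives E1 ↦ 1, E2 ↦ 0; values differ ⇒ not provably equivalent.

NO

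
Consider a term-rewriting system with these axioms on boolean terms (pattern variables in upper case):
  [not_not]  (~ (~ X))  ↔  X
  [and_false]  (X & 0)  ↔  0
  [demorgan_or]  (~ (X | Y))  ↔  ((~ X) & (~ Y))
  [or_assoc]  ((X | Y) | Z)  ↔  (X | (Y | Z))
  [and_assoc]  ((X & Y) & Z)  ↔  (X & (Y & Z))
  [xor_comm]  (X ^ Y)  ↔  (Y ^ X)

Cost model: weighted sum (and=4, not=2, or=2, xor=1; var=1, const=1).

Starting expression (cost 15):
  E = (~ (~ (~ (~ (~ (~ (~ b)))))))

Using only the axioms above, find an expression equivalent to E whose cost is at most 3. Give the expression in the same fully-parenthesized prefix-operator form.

step 1: not_not (→) rewrites (~ (~ (~ (~ (~ b))))) into (~ (~ (~ b))), now (~ (~ (~ (~ (~ b)))))
step 2: not_not (→) rewrites (~ (~ (~ (~ b)))) into (~ (~ b)), now (~ (~ (~ b)))
step 3: not_not (→) rewrites (~ (~ (~ b))) into (~ b), reaching cost 3 (bound 3)

(~ b)   [cost 3]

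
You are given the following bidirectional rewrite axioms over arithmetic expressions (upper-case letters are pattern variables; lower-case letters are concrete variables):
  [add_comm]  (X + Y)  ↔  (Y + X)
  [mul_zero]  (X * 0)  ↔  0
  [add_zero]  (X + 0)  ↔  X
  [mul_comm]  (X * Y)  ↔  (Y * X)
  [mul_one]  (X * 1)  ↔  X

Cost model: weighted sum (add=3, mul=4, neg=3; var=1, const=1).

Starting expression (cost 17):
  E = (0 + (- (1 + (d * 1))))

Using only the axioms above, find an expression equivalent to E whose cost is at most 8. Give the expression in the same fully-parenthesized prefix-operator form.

(- (1 + d))   [cost 8]

1. [mul_one →] (d * 1)  →  d;  E = (0 + (- (1 + d)))
2. [add_comm →] (0 + (- (1 + d)))  →  ((- (1 + d)) + 0)
3. [add_zero →] ((- (1 + d)) + 0)  →  (- (1 + d));  cost 8 ≤ 8, done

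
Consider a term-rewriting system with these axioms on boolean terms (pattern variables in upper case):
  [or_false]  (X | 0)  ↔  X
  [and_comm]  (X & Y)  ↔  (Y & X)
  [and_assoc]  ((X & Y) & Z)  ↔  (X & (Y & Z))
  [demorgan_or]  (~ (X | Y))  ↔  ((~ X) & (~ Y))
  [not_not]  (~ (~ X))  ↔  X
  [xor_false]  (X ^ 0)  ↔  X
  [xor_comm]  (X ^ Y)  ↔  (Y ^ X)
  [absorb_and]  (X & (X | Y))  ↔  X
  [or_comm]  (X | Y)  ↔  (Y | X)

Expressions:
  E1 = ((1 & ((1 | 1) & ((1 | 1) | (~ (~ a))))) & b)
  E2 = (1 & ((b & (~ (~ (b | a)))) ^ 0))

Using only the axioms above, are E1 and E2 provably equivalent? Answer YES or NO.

step 1: not_not (→) rewrites (~ (~ a)) into a, now ((1 & ((1 | 1) & ((1 | 1) | a))) & b)
step 2: absorb_and (→) rewrites ((1 | 1) & ((1 | 1) | a)) into (1 | 1), now ((1 & (1 | 1)) & b)
step 3: absorb_and (→) rewrites (1 & (1 | 1)) into 1, now (1 & b)
step 4: xor_false (←) rewrites b into (b ^ 0), now (1 & (b ^ 0))
step 5: absorb_and (←) rewrites b into (b & (b | a)), now (1 & ((b & (b | a)) ^ 0))
step 6: not_not (←) rewrites (b | a) into (~ (~ (b | a))), which is E2

YES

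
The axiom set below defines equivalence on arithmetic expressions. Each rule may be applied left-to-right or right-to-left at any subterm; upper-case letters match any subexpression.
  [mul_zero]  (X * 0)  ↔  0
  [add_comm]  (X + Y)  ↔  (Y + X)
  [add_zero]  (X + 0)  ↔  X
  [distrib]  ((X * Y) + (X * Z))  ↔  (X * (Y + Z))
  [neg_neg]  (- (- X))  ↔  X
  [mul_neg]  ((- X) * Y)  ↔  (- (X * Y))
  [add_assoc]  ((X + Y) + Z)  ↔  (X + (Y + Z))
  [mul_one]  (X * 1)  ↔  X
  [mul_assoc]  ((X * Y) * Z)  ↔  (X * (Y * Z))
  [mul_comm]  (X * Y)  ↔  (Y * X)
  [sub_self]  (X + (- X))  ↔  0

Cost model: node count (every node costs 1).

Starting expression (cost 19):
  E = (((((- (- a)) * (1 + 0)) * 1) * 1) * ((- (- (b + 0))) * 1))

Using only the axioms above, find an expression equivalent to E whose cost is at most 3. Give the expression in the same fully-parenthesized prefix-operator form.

(1) ((((- (- a)) * (1 + 0)) * 1) * 1)  =[mul_one →]=  (((- (- a)) * (1 + 0)) * 1)    ⊢ ((((- (- a)) * (1 + 0)) * 1) * ((- (- (b + 0))) * 1))
(2) (1 + 0)  =[add_zero →]=  1    ⊢ ((((- (- a)) * 1) * 1) * ((- (- (b + 0))) * 1))
(3) (b + 0)  =[add_zero →]=  b    ⊢ ((((- (- a)) * 1) * 1) * ((- (- b)) * 1))
(4) (((- (- a)) * 1) * 1)  =[mul_one →]=  ((- (- a)) * 1)    ⊢ (((- (- a)) * 1) * ((- (- b)) * 1))
(5) ((- (- a)) * 1)  =[mul_one →]=  (- (- a))    ⊢ ((- (- a)) * ((- (- b)) * 1))
(6) (- (- b))  =[neg_neg →]=  b    ⊢ ((- (- a)) * (b * 1))
(7) (- (- a))  =[neg_neg →]=  a    ⊢ (a * (b * 1))
(8) (b * 1)  =[mul_one →]=  b    ⊢ cost 3, within 3

(a * b)   [cost 3]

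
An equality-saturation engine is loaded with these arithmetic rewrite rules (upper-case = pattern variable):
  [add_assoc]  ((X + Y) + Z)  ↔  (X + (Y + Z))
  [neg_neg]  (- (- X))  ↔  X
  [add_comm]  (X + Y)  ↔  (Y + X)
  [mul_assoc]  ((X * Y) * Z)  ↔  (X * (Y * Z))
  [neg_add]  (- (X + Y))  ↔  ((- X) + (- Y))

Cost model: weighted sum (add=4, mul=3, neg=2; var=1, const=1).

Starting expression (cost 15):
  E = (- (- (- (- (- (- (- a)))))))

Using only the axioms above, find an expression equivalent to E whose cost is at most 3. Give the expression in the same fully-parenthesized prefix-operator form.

1. [neg_neg →] (- (- (- (- (- (- (- a)))))))  →  (- (- (- (- (- a)))))
2. [neg_neg →] (- (- a))  →  a;  E = (- (- (- a)))
3. [neg_neg →] (- (- (- a)))  →  (- a);  cost 3 ≤ 3, done

(- a)   [cost 3]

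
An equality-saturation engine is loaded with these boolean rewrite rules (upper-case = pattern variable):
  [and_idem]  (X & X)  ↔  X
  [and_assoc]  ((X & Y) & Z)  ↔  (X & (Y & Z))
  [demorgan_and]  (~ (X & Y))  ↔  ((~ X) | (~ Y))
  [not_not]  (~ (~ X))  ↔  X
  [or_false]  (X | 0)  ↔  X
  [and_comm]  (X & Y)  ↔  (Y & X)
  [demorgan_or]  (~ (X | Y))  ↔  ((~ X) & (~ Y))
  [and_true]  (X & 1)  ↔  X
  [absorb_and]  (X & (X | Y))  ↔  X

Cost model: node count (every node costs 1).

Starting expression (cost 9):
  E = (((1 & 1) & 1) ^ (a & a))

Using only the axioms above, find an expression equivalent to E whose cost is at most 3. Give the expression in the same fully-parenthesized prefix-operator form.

(1 ^ a)   [cost 3]

1. [and_idem →] (a & a)  →  a;  E = (((1 & 1) & 1) ^ a)
2. [and_true →] (1 & 1)  →  1;  E = ((1 & 1) ^ a)
3. [and_true →] (1 & 1)  →  1;  cost 3 ≤ 3, done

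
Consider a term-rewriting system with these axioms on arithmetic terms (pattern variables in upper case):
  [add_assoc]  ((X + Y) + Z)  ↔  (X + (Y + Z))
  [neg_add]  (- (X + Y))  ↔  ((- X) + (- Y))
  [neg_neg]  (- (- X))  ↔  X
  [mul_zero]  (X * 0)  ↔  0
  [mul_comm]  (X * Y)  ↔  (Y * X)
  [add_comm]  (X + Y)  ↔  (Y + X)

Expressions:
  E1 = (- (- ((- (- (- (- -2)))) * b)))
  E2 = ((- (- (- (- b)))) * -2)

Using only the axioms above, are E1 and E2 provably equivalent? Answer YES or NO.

YES

1. [neg_neg →] (- (- (- (- -2))))  →  (- (- -2));  E1 = (- (- ((- (- -2)) * b)))
2. [neg_neg →] (- (- ((- (- -2)) * b)))  →  ((- (- -2)) * b)
3. [neg_neg →] (- (- -2))  →  -2;  E1 = (-2 * b)
4. [mul_comm →] (-2 * b)  →  (b * -2)
5. [neg_neg ←] b  →  (- (- b));  E1 = ((- (- b)) * -2)
6. [neg_neg ←] b  →  (- (- b));  this is E2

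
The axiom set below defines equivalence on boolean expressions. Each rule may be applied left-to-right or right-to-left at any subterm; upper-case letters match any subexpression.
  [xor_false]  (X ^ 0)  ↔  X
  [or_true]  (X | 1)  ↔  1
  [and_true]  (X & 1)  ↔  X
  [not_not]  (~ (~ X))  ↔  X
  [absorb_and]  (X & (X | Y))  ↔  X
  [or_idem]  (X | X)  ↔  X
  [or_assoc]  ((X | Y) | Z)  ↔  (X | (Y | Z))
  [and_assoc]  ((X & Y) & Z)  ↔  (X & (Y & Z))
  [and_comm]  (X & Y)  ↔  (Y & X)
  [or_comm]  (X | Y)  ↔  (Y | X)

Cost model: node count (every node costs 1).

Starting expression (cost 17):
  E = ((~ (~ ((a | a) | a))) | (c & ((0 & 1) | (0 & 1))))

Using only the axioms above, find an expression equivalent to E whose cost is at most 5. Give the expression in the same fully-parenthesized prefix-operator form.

((c & 0) | a)   [cost 5]

1. [not_not →] (~ (~ ((a | a) | a)))  →  ((a | a) | a);  E = (((a | a) | a) | (c & ((0 & 1) | (0 & 1))))
2. [or_idem →] ((0 & 1) | (0 & 1))  →  (0 & 1);  E = (((a | a) | a) | (c & (0 & 1)))
3. [and_true →] (0 & 1)  →  0;  E = (((a | a) | a) | (c & 0))
4. [or_comm →] (((a | a) | a) | (c & 0))  →  ((c & 0) | ((a | a) | a))
5. [or_idem →] (a | a)  →  a;  E = ((c & 0) | (a | a))
6. [or_idem →] (a | a)  →  a;  cost 5 ≤ 5, done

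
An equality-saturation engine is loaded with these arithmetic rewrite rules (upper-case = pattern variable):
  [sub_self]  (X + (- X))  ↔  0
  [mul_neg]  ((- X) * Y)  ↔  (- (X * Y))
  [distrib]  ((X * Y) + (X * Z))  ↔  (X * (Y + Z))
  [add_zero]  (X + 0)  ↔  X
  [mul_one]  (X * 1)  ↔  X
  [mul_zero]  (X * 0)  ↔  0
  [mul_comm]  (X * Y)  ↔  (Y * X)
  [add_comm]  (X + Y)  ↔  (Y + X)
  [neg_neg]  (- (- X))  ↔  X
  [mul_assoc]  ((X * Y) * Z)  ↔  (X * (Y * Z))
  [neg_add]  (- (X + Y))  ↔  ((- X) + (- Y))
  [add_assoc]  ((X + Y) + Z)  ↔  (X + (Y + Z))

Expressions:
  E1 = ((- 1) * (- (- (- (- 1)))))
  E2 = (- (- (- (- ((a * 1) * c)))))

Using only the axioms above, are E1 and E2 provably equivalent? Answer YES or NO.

The axioms are sound identities: if E1 ↔* E2 then E1 and E2 evaluate identically under any assignment.
Under a=0, c=0: E1 evaluates to -1, E2 to 0. Distinct ⇒ no rewrite sequence connects them.

NO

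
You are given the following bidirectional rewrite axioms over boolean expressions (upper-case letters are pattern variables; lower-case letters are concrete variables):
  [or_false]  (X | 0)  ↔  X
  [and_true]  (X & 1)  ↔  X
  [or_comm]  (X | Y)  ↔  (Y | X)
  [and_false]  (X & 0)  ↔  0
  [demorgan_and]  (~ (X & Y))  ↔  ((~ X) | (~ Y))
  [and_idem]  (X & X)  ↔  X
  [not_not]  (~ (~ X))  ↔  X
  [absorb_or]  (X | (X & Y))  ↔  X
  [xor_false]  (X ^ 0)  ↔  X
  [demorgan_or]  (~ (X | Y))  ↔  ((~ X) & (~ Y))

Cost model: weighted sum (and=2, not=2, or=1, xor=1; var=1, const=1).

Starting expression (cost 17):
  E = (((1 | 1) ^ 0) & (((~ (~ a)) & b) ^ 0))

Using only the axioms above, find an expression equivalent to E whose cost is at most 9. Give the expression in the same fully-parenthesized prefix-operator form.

(1) (((~ (~ a)) & b) ^ 0)  =[xor_false →]=  ((~ (~ a)) & b)    ⊢ (((1 | 1) ^ 0) & ((~ (~ a)) & b))
(2) (~ (~ a))  =[not_not →]=  a    ⊢ (((1 | 1) ^ 0) & (a & b))
(3) ((1 | 1) ^ 0)  =[xor_false →]=  (1 | 1)    ⊢ cost 9, within 9

((1 | 1) & (a & b))   [cost 9]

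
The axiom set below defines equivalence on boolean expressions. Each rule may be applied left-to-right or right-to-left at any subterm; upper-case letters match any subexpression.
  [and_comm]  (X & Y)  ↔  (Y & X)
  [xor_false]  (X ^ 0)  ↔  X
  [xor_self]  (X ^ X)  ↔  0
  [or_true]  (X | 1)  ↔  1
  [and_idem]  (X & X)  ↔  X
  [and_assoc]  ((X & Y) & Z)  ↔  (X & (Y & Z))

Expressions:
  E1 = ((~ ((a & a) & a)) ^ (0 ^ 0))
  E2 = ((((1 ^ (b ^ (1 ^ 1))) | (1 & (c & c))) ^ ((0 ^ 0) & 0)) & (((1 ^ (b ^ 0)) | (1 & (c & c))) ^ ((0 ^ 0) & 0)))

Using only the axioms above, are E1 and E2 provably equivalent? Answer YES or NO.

All listed rules preserve value, hence provable equivalence implies equal values everywhere; look for a separating assignment.
a=0, b=1, c=0 gives E1 ↦ 1, E2 ↦ 0; values differ ⇒ not provably equivalent.

NO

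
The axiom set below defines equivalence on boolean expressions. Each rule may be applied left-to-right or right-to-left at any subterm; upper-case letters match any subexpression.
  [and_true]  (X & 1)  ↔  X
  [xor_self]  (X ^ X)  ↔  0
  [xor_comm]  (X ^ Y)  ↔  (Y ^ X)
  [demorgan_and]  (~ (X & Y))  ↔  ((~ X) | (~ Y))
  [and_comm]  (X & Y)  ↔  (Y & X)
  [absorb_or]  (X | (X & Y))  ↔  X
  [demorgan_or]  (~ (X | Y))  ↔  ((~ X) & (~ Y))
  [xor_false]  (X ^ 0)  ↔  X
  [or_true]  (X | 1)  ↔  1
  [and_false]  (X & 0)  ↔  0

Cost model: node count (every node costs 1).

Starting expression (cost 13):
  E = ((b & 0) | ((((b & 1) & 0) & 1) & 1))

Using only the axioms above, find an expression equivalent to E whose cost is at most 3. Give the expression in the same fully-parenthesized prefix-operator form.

(b & 0)   [cost 3]

1. [and_true →] (b & 1)  →  b;  E = ((b & 0) | (((b & 0) & 1) & 1))
2. [and_true →] ((b & 0) & 1)  →  (b & 0);  E = ((b & 0) | ((b & 0) & 1))
3. [absorb_or →] ((b & 0) | ((b & 0) & 1))  →  (b & 0);  cost 3 ≤ 3, done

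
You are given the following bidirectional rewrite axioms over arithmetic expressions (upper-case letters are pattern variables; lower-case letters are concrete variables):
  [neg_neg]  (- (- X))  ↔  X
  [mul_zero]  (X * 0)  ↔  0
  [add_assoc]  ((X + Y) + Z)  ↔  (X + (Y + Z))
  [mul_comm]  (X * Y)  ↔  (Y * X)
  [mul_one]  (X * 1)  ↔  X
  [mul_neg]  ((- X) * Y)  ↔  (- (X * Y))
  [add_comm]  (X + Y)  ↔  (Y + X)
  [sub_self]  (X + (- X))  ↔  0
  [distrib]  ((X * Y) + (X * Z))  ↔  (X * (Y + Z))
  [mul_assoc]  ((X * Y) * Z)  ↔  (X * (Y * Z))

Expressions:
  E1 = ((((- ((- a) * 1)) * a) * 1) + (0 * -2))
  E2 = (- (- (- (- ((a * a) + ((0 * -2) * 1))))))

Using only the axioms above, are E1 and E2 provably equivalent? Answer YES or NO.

YES

step 1: mul_one (→) rewrites (((- ((- a) * 1)) * a) * 1) into ((- ((- a) * 1)) * a), now (((- ((- a) * 1)) * a) + (0 * -2))
step 2: mul_one (→) rewrites ((- a) * 1) into (- a), now (((- (- a)) * a) + (0 * -2))
step 3: neg_neg (→) rewrites (- (- a)) into a, now ((a * a) + (0 * -2))
step 4: neg_neg (←) rewrites ((a * a) + (0 * -2)) into (- (- ((a * a) + (0 * -2))))
step 5: mul_one (←) rewrites (0 * -2) into ((0 * -2) * 1), now (- (- ((a * a) + ((0 * -2) * 1))))
step 6: neg_neg (←) rewrites ((a * a) + ((0 * -2) * 1)) into (- (- ((a * a) + ((0 * -2) * 1)))), which is E2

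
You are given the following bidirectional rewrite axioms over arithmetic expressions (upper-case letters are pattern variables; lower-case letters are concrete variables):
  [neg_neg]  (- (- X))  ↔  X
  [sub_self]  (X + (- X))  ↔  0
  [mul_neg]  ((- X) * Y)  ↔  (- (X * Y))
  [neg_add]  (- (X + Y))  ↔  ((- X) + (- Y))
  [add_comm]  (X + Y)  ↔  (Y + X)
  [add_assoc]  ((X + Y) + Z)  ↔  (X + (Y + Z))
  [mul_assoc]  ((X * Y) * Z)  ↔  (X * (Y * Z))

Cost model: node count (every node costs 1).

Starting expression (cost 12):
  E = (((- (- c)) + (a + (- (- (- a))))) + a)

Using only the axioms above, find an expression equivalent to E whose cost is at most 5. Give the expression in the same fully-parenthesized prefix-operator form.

1. [neg_neg →] (- (- (- a)))  →  (- a);  E = (((- (- c)) + (a + (- a))) + a)
2. [neg_neg →] (- (- c))  →  c;  E = ((c + (a + (- a))) + a)
3. [add_comm →] ((c + (a + (- a))) + a)  →  (a + (c + (a + (- a))))
4. [sub_self →] (a + (- a))  →  0;  cost 5 ≤ 5, done

(a + (c + 0))   [cost 5]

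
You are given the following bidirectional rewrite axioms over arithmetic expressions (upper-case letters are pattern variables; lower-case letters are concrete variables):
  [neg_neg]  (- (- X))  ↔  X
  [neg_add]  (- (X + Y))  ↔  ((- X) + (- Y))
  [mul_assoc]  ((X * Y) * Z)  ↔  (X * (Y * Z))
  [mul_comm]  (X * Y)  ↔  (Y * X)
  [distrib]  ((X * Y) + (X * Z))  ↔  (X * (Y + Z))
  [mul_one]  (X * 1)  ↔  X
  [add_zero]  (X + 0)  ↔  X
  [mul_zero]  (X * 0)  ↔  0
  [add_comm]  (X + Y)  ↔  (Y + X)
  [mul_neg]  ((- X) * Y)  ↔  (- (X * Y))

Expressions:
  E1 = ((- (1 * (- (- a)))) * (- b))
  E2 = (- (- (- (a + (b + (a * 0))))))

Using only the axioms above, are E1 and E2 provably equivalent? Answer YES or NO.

All listed rules preserve value, hence provable equivalence implies equal values everywhere; look for a separating assignment.
a=0, b=1 gives E1 ↦ 0, E2 ↦ -1; values differ ⇒ not provably equivalent.

NO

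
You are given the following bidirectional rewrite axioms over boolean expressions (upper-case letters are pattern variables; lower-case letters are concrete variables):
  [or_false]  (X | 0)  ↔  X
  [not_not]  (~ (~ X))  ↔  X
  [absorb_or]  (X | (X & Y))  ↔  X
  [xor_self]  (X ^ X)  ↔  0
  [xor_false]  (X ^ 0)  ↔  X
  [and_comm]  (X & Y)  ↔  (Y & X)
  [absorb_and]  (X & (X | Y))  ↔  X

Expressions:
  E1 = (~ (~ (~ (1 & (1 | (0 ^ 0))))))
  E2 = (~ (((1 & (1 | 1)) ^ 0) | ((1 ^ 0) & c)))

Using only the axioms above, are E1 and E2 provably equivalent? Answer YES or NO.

YES

step 1: xor_false (→) rewrites (0 ^ 0) into 0, now (~ (~ (~ (1 & (1 | 0)))))
step 2: not_not (→) rewrites (~ (~ (~ (1 & (1 | 0))))) into (~ (1 & (1 | 0)))
step 3: absorb_and (→) rewrites (1 & (1 | 0)) into 1, now (~ 1)
step 4: xor_false (←) rewrites 1 into (1 ^ 0), now (~ (1 ^ 0))
step 5: absorb_or (←) rewrites (1 ^ 0) into ((1 ^ 0) | ((1 ^ 0) & c)), now (~ ((1 ^ 0) | ((1 ^ 0) & c)))
step 6: absorb_and (←) rewrites 1 into (1 & (1 | 1)), which is E2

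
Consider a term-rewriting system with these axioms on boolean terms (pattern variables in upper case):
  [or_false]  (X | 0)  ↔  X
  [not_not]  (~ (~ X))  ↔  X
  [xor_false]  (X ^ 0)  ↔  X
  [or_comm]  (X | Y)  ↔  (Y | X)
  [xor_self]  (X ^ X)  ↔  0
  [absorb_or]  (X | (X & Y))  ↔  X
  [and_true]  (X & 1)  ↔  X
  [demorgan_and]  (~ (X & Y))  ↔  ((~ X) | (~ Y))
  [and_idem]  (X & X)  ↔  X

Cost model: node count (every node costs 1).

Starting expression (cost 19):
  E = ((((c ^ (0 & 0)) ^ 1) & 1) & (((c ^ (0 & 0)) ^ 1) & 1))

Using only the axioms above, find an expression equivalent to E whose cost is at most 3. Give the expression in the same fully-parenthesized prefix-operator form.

(c ^ 1)   [cost 3]

step 1: and_idem (→) rewrites ((((c ^ (0 & 0)) ^ 1) & 1) & (((c ^ (0 & 0)) ^ 1) & 1)) into (((c ^ (0 & 0)) ^ 1) & 1)
step 2: and_true (→) rewrites (((c ^ (0 & 0)) ^ 1) & 1) into ((c ^ (0 & 0)) ^ 1)
step 3: and_idem (→) rewrites (0 & 0) into 0, now ((c ^ 0) ^ 1)
step 4: xor_false (→) rewrites (c ^ 0) into c, reaching cost 3 (bound 3)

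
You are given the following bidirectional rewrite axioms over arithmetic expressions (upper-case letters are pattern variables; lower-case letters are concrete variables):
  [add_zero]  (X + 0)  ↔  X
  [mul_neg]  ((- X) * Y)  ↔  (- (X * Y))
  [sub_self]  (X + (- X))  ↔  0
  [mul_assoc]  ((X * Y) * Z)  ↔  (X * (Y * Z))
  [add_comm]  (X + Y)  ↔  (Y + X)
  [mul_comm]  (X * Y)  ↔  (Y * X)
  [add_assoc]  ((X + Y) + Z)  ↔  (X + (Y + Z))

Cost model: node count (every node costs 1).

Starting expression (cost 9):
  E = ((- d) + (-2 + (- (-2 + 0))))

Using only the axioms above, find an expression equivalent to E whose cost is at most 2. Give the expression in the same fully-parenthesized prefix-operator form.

step 1: add_zero (→) rewrites (-2 + 0) into -2, now ((- d) + (-2 + (- -2)))
step 2: sub_self (→) rewrites (-2 + (- -2)) into 0, now ((- d) + 0)
step 3: add_zero (→) rewrites ((- d) + 0) into (- d), reaching cost 2 (bound 2)

(- d)   [cost 2]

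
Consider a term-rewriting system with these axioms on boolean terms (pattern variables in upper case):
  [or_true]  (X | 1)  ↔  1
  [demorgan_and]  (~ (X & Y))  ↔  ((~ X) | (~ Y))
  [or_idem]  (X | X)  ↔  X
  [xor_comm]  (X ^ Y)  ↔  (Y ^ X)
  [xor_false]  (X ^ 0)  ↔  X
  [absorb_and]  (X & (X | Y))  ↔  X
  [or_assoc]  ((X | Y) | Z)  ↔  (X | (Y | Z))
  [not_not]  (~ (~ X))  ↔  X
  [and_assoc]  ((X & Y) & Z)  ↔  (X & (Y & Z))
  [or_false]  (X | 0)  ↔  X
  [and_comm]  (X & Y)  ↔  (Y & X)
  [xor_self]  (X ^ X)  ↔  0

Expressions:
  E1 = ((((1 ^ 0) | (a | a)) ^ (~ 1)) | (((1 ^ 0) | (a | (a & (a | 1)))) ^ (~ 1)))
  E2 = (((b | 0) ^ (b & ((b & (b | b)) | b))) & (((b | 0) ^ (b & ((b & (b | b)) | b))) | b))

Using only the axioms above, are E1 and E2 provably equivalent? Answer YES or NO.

Every axiom is a valid identity, so a rewrite proof would force E1 and E2 to agree under every assignment.
At a=0, b=0: E1 = 1 but E2 = 0; they differ, so no derivation exists.

NO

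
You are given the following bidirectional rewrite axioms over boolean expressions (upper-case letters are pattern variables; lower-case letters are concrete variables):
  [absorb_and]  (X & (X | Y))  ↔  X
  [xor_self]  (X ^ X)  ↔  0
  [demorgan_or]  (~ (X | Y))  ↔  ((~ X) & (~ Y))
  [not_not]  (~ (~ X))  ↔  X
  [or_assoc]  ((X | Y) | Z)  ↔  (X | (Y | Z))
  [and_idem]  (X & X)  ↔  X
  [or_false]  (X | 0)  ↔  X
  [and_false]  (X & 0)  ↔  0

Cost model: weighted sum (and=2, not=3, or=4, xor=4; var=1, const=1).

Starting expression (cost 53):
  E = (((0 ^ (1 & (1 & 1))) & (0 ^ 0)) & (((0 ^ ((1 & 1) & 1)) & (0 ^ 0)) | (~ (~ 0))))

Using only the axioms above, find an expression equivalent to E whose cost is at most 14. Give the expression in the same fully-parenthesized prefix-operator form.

((0 ^ 1) & (0 ^ 0))   [cost 14]

(1) (1 & 1)  =[and_idem →]=  1    ⊢ (((0 ^ (1 & (1 & 1))) & (0 ^ 0)) & (((0 ^ (1 & 1)) & (0 ^ 0)) | (~ (~ 0))))
(2) (~ (~ 0))  =[not_not →]=  0    ⊢ (((0 ^ (1 & (1 & 1))) & (0 ^ 0)) & (((0 ^ (1 & 1)) & (0 ^ 0)) | 0))
(3) (1 & 1)  =[and_idem →]=  1    ⊢ (((0 ^ (1 & 1)) & (0 ^ 0)) & (((0 ^ (1 & 1)) & (0 ^ 0)) | 0))
(4) (((0 ^ (1 & 1)) & (0 ^ 0)) & (((0 ^ (1 & 1)) & (0 ^ 0)) | 0))  =[absorb_and →]=  ((0 ^ (1 & 1)) & (0 ^ 0))
(5) (1 & 1)  =[and_idem →]=  1    ⊢ cost 14, within 14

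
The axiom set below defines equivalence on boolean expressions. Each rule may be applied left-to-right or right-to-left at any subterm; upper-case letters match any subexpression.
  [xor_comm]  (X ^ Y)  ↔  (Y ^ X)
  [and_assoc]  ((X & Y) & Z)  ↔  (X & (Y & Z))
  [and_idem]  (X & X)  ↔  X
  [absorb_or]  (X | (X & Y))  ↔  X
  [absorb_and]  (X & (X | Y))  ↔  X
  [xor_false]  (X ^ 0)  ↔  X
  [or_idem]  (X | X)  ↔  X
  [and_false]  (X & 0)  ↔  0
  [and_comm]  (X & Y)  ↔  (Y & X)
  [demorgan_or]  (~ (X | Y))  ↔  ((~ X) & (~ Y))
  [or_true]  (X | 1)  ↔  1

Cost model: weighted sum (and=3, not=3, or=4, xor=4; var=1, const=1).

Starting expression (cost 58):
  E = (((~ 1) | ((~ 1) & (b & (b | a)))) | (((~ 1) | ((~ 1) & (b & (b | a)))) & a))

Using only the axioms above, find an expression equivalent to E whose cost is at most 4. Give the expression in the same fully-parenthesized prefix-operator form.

(~ 1)   [cost 4]

step 1: absorb_or (→) rewrites (((~ 1) | ((~ 1) & (b & (b | a)))) | (((~ 1) | ((~ 1) & (b & (b | a)))) & a)) into ((~ 1) | ((~ 1) & (b & (b | a))))
step 2: absorb_and (→) rewrites (b & (b | a)) into b, now ((~ 1) | ((~ 1) & b))
step 3: absorb_or (→) rewrites ((~ 1) | ((~ 1) & b)) into (~ 1), reaching cost 4 (bound 4)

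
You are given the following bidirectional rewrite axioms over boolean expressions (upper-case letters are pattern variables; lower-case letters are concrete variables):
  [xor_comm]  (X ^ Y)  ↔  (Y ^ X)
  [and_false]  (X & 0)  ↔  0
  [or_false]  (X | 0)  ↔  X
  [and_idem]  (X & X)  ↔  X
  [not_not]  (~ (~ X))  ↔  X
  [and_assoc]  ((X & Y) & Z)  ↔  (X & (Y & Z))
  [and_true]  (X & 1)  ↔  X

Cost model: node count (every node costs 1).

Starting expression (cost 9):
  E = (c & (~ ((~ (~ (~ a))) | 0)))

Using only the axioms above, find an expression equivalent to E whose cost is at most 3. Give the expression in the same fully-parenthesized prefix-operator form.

1. [not_not →] (~ (~ (~ a)))  →  (~ a);  E = (c & (~ ((~ a) | 0)))
2. [or_false →] ((~ a) | 0)  →  (~ a);  E = (c & (~ (~ a)))
3. [not_not →] (~ (~ a))  →  a;  cost 3 ≤ 3, done

(c & a)   [cost 3]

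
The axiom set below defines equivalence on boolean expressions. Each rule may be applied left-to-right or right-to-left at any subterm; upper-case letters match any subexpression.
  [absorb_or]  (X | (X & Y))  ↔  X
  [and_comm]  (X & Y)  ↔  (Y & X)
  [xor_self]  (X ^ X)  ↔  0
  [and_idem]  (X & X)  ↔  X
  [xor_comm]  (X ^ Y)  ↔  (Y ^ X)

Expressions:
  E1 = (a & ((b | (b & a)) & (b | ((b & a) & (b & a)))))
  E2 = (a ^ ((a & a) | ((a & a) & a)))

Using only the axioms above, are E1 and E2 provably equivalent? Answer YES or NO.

NO

All listed rules preserve value, hence provable equivalence implies equal values everywhere; look for a separating assignment.
a=1, b=1 gives E1 ↦ 1, E2 ↦ 0; values differ ⇒ not provably equivalent.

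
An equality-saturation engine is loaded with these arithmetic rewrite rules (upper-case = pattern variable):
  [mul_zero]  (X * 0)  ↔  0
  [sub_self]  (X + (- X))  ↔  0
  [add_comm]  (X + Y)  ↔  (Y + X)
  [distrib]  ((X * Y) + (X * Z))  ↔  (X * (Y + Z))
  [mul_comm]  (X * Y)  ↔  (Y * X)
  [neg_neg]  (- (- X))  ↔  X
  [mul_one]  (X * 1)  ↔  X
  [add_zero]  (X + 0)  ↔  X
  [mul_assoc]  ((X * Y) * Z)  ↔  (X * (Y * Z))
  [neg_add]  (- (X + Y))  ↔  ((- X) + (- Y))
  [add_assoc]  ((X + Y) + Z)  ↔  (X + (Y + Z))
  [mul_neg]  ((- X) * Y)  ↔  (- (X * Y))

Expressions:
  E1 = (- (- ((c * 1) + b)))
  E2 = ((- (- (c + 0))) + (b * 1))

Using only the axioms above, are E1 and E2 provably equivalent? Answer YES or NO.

step 1: add_comm (→) rewrites ((c * 1) + b) into (b + (c * 1)), now (- (- (b + (c * 1))))
step 2: neg_neg (→) rewrites (- (- (b + (c * 1)))) into (b + (c * 1))
step 3: mul_one (→) rewrites (c * 1) into c, now (b + c)
step 4: mul_one (←) rewrites b into (b * 1), now ((b * 1) + c)
step 5: add_comm (→) rewrites ((b * 1) + c) into (c + (b * 1))
step 6: add_zero (←) rewrites c into (c + 0), now ((c + 0) + (b * 1))
step 7: neg_neg (←) rewrites (c + 0) into (- (- (c + 0))), which is E2

YES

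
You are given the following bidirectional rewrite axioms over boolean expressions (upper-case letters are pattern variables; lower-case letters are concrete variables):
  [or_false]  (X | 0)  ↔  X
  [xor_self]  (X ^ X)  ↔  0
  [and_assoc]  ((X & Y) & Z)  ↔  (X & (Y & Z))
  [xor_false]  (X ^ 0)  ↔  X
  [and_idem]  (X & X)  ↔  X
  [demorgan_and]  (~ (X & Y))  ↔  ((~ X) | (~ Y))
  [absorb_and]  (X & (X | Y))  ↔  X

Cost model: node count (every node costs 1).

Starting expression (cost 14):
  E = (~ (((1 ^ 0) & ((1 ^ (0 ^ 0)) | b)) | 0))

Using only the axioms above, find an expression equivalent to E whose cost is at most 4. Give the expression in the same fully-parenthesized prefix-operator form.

1. [xor_false →] (0 ^ 0)  →  0;  E = (~ (((1 ^ 0) & ((1 ^ 0) | b)) | 0))
2. [absorb_and →] ((1 ^ 0) & ((1 ^ 0) | b))  →  (1 ^ 0);  E = (~ ((1 ^ 0) | 0))
3. [xor_false →] (1 ^ 0)  →  1;  cost 4 ≤ 4, done

(~ (1 | 0))   [cost 4]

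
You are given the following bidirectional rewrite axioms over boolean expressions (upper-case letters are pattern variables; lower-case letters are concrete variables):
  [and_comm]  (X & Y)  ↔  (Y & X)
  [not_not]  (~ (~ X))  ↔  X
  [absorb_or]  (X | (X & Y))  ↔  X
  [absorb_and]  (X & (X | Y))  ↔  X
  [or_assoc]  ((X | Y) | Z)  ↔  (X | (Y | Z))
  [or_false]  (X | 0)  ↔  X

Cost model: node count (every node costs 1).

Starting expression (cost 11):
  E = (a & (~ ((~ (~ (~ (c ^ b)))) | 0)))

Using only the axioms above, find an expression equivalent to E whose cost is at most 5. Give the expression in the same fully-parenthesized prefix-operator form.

(a & (c ^ b))   [cost 5]

1. [or_false →] ((~ (~ (~ (c ^ b)))) | 0)  →  (~ (~ (~ (c ^ b))));  E = (a & (~ (~ (~ (~ (c ^ b))))))
2. [not_not →] (~ (~ (~ (c ^ b))))  →  (~ (c ^ b));  E = (a & (~ (~ (c ^ b))))
3. [not_not →] (~ (~ (c ^ b)))  →  (c ^ b);  cost 5 ≤ 5, done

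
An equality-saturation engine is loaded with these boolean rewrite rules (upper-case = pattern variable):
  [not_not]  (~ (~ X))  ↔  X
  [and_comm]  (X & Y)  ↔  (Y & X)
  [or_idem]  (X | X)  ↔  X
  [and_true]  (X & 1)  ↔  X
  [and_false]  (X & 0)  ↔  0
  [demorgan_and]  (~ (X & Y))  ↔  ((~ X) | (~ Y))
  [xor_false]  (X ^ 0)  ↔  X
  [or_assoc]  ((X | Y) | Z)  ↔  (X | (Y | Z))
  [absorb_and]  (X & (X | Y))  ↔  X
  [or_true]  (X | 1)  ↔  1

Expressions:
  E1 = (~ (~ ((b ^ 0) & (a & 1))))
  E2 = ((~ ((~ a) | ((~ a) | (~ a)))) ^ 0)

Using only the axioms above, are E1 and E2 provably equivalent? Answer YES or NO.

NO

All listed rules preserve value, hence provable equivalence implies equal values everywhere; look for a separating assignment.
a=1, b=0 gives E1 ↦ 0, E2 ↦ 1; values differ ⇒ not provably equivalent.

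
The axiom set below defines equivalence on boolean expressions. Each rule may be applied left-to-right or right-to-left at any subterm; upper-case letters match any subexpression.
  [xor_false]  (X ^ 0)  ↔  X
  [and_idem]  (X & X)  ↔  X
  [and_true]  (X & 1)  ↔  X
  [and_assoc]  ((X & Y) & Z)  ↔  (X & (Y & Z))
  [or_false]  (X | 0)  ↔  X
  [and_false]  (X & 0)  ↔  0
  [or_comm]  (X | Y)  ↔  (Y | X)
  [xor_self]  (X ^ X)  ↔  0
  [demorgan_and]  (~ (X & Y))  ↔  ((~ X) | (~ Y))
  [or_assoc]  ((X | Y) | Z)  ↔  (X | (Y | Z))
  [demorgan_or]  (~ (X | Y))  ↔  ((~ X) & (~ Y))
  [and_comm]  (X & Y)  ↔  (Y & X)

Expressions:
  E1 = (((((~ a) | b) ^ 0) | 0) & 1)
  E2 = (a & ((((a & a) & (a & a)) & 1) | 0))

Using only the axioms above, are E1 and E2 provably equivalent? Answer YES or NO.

NO

Every axiom is a valid identity, so a rewrite proof would force E1 and E2 to agree under every assignment.
At a=0, b=0: E1 = 1 but E2 = 0; they differ, so no derivation exists.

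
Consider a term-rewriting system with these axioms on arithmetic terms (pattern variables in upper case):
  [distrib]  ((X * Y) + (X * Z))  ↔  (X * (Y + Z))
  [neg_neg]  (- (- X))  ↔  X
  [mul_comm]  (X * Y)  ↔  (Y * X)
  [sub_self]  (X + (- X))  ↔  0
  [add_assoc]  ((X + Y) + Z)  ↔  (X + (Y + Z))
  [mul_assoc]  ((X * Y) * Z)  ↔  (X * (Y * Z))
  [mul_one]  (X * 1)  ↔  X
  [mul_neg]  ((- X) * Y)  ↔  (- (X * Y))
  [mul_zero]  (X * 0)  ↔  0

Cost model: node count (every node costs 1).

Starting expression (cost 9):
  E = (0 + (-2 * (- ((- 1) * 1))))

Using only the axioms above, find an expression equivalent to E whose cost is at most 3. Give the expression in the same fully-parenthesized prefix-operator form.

(0 + -2)   [cost 3]

step 1: mul_one (→) rewrites ((- 1) * 1) into (- 1), now (0 + (-2 * (- (- 1))))
step 2: neg_neg (→) rewrites (- (- 1)) into 1, now (0 + (-2 * 1))
step 3: mul_one (→) rewrites (-2 * 1) into -2, reaching cost 3 (bound 3)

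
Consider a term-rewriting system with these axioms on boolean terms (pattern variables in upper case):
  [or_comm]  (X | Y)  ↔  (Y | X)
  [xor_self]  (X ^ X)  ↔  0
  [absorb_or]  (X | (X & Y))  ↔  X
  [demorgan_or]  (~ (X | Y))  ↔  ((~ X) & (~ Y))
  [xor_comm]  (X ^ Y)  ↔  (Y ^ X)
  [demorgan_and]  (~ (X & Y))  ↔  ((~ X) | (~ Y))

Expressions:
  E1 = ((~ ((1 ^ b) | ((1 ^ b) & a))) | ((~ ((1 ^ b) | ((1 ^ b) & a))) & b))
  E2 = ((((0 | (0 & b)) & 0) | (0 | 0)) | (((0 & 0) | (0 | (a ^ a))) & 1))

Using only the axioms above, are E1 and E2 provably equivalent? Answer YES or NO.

NO

Every axiom is a valid identity, so a rewrite proof would force E1 and E2 to agree under every assignment.
At a=0, b=1: E1 = 1 but E2 = 0; they differ, so no derivation exists.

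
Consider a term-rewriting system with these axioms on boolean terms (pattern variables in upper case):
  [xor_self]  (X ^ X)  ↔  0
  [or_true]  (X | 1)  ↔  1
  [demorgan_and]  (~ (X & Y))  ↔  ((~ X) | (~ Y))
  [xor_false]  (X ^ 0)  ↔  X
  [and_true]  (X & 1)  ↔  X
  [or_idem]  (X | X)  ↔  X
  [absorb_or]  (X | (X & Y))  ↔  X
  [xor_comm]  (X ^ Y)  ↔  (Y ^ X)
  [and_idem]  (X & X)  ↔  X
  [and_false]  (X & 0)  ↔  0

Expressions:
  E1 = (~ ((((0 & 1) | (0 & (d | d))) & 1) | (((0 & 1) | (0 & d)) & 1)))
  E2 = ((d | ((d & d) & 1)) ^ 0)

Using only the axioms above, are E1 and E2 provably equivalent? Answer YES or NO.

Every axiom is a valid identity, so a rewrite proof would force E1 and E2 to agree under every assignment.
At d=0: E1 = 1 but E2 = 0; they differ, so no derivation exists.

NO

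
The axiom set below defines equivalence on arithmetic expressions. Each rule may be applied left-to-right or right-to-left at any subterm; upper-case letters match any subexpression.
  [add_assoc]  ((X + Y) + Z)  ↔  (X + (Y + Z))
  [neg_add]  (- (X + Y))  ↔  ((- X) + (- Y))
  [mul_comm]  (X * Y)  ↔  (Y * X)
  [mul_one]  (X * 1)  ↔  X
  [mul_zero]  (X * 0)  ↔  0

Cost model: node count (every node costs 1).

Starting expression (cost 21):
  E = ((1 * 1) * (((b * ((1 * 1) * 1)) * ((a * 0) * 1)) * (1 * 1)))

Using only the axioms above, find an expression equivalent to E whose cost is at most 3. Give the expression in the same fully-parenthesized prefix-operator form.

(0 * b)   [cost 3]

step 1: mul_one (→) rewrites (1 * 1) into 1, now ((1 * 1) * (((b * (1 * 1)) * ((a * 0) * 1)) * (1 * 1)))
step 2: mul_one (→) rewrites (1 * 1) into 1, now ((1 * 1) * (((b * (1 * 1)) * ((a * 0) * 1)) * 1))
step 3: mul_comm (→) rewrites ((b * (1 * 1)) * ((a * 0) * 1)) into (((a * 0) * 1) * (b * (1 * 1))), now ((1 * 1) * ((((a * 0) * 1) * (b * (1 * 1))) * 1))
step 4: mul_zero (→) rewrites (a * 0) into 0, now ((1 * 1) * (((0 * 1) * (b * (1 * 1))) * 1))
step 5: mul_one (→) rewrites (((0 * 1) * (b * (1 * 1))) * 1) into ((0 * 1) * (b * (1 * 1))), now ((1 * 1) * ((0 * 1) * (b * (1 * 1))))
step 6: mul_one (→) rewrites (1 * 1) into 1, now ((1 * 1) * ((0 * 1) * (b * 1)))
step 7: mul_one (→) rewrites (0 * 1) into 0, now ((1 * 1) * (0 * (b * 1)))
step 8: mul_one (→) rewrites (b * 1) into b, now ((1 * 1) * (0 * b))
step 9: mul_one (→) rewrites (1 * 1) into 1, now (1 * (0 * b))
step 10: mul_comm (→) rewrites (1 * (0 * b)) into ((0 * b) * 1)
step 11: mul_one (→) rewrites ((0 * b) * 1) into (0 * b), reaching cost 3 (bound 3)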